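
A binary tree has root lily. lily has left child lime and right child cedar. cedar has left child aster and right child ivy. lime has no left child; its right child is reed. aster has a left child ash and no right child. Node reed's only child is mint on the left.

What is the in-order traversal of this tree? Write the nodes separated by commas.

lime, mint, reed, lily, ash, aster, cedar, ivy

In-order visits the left subtree, then the node, then the right subtree.
At lily: go left to lime.
  At lime: no left child.
  Visit lime.
  At lime: go right to reed.
    At reed: go left to mint.
      mint is a leaf — visit mint.
    Visit reed.
    At reed: no right child.
Visit lily.
At lily: go right to cedar.
  At cedar: go left to aster.
    At aster: go left to ash.
      ash is a leaf — visit ash.
    Visit aster.
    At aster: no right child.
  Visit cedar.
  At cedar: go right to ivy.
    ivy is a leaf — visit ivy.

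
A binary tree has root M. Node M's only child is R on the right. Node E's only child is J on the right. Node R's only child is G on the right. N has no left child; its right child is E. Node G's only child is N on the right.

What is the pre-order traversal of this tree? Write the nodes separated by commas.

Pre-order visits the node, then its left subtree, then its right subtree.
Visit M.
At M: no left child.
At M: go right to R.
  Visit R.
  At R: no left child.
  At R: go right to G.
    Visit G.
    At G: no left child.
    At G: go right to N.
      Visit N.
      At N: no left child.
      At N: go right to E.
        Visit E.
        At E: no left child.
        At E: go right to J.
          J is a leaf — visit J.

M, R, G, N, E, J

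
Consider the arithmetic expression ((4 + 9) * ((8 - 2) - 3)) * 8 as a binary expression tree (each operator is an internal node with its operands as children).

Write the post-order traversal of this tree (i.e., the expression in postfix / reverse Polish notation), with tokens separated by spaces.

4 9 + 8 2 - 3 - * 8 *

Post-order on an expression tree gives postfix notation: for each operator, emit left operand, right operand, then the operator.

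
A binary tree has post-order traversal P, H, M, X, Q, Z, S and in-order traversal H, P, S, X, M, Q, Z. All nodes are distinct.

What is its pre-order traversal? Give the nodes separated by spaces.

The last element of post-order is the root; it splits in-order into left and right subtrees.
Root S: left subtree has 2 nodes {H, P}, right has 4 {X, M, Q, Z}.
  Root H: left subtree has 0 nodes { }, right has 1 {P}.
  Root Z: left subtree has 3 nodes {X, M, Q}, right has 0 { }.
    Root Q: left subtree has 2 nodes {X, M}, right has 0 { }.
      Root X: left subtree has 0 nodes { }, right has 1 {M}.

S H P Z Q X M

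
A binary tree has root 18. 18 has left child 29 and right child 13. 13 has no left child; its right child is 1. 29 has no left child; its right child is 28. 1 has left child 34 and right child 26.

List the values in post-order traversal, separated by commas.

Post-order visits the left subtree, then the right subtree, then the node.
At 18: go left to 29.
  At 29: no left child.
  At 29: go right to 28.
    28 is a leaf — visit 28.
  Visit 29.
At 18: go right to 13.
  At 13: no left child.
  At 13: go right to 1.
    At 1: go left to 34.
      34 is a leaf — visit 34.
    At 1: go right to 26.
      26 is a leaf — visit 26.
    Visit 1.
  Visit 13.
Visit 18.

28, 29, 34, 26, 1, 13, 18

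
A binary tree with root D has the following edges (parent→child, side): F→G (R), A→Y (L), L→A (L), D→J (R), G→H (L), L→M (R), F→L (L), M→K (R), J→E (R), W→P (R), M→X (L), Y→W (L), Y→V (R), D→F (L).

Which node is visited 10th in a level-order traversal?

Level-order visits nodes level by level from the root, left to right within each level.
Level 0: D
Level 1: F, J
Level 2: L, G, E
Level 3: A, M, H
Level 4: Y, X, K
Level 5: W, V
Level 6: P
Full level-order sequence: D, F, J, L, G, E, A, M, H, Y, X, K, W, V, P.

Y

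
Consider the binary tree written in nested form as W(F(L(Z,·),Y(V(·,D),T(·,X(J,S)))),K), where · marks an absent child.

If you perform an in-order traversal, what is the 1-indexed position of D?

In-order visits the left subtree, then the node, then the right subtree.
At W: go left to F.
  At F: go left to L.
    At L: go left to Z.
      Z is a leaf — visit Z.
    Visit L.
    At L: no right child.
  Visit F.
  At F: go right to Y.
    At Y: go left to V.
      At V: no left child.
      Visit V.
      At V: go right to D.
        D is a leaf — visit D.
    Visit Y.
    At Y: go right to T.
      At T: no left child.
      Visit T.
      At T: go right to X.
        At X: go left to J.
          J is a leaf — visit J.
        Visit X.
        At X: go right to S.
          S is a leaf — visit S.
Visit W.
At W: go right to K.
  K is a leaf — visit K.
Full in-order sequence: Z, L, F, V, D, Y, T, J, X, S, W, K.

5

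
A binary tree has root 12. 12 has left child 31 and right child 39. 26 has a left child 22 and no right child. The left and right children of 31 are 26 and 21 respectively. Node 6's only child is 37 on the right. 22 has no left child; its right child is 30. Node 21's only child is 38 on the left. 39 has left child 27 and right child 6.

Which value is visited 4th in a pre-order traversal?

Pre-order visits the node, then its left subtree, then its right subtree.
Visit 12.
At 12: go left to 31.
  Visit 31.
  At 31: go left to 26.
    Visit 26.
    At 26: go left to 22.
      Visit 22.
      At 22: no left child.
      At 22: go right to 30.
        30 is a leaf — visit 30.
    At 26: no right child.
  At 31: go right to 21.
    Visit 21.
    At 21: go left to 38.
      38 is a leaf — visit 38.
    At 21: no right child.
At 12: go right to 39.
  Visit 39.
  At 39: go left to 27.
    27 is a leaf — visit 27.
  At 39: go right to 6.
    Visit 6.
    At 6: no left child.
    At 6: go right to 37.
      37 is a leaf — visit 37.
Full pre-order sequence: 12, 31, 26, 22, 30, 21, 38, 39, 27, 6, 37.

22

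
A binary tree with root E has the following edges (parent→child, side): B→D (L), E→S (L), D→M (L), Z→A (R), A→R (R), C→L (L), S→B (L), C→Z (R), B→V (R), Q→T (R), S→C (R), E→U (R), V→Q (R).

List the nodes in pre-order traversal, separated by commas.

Pre-order visits the node, then its left subtree, then its right subtree.
Visit E.
At E: go left to S.
  Visit S.
  At S: go left to B.
    Visit B.
    At B: go left to D.
      Visit D.
      At D: go left to M.
        M is a leaf — visit M.
      At D: no right child.
    At B: go right to V.
      Visit V.
      At V: no left child.
      At V: go right to Q.
        Visit Q.
        At Q: no left child.
        At Q: go right to T.
          T is a leaf — visit T.
  At S: go right to C.
    Visit C.
    At C: go left to L.
      L is a leaf — visit L.
    At C: go right to Z.
      Visit Z.
      At Z: no left child.
      At Z: go right to A.
        Visit A.
        At A: no left child.
        At A: go right to R.
          R is a leaf — visit R.
At E: go right to U.
  U is a leaf — visit U.

E, S, B, D, M, V, Q, T, C, L, Z, A, R, U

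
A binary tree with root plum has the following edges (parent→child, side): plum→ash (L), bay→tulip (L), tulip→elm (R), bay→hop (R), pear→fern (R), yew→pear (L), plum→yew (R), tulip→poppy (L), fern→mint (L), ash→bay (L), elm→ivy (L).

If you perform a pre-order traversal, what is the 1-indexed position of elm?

Pre-order visits the node, then its left subtree, then its right subtree.
Visit plum.
At plum: go left to ash.
  Visit ash.
  At ash: go left to bay.
    Visit bay.
    At bay: go left to tulip.
      Visit tulip.
      At tulip: go left to poppy.
        poppy is a leaf — visit poppy.
      At tulip: go right to elm.
        Visit elm.
        At elm: go left to ivy.
          ivy is a leaf — visit ivy.
        At elm: no right child.
    At bay: go right to hop.
      hop is a leaf — visit hop.
  At ash: no right child.
At plum: go right to yew.
  Visit yew.
  At yew: go left to pear.
    Visit pear.
    At pear: no left child.
    At pear: go right to fern.
      Visit fern.
      At fern: go left to mint.
        mint is a leaf — visit mint.
      At fern: no right child.
  At yew: no right child.
Full pre-order sequence: plum, ash, bay, tulip, poppy, elm, ivy, hop, yew, pear, fern, mint.

6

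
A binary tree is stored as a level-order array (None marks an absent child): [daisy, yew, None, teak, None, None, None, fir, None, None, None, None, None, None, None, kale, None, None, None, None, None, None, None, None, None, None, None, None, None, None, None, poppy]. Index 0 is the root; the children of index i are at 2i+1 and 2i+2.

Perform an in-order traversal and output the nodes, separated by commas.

poppy, kale, fir, teak, yew, daisy

In-order visits the left subtree, then the node, then the right subtree.
At daisy: go left to yew.
  At yew: go left to teak.
    At teak: go left to fir.
      At fir: go left to kale.
        At kale: go left to poppy.
          poppy is a leaf — visit poppy.
        Visit kale.
        At kale: no right child.
      Visit fir.
      At fir: no right child.
    Visit teak.
    At teak: no right child.
  Visit yew.
  At yew: no right child.
Visit daisy.
At daisy: no right child.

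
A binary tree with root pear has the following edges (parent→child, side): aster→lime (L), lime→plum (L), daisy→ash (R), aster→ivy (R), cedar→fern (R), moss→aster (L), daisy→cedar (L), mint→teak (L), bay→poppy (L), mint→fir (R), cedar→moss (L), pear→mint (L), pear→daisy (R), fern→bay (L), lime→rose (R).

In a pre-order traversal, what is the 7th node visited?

Pre-order visits the node, then its left subtree, then its right subtree.
Visit pear.
At pear: go left to mint.
  Visit mint.
  At mint: go left to teak.
    teak is a leaf — visit teak.
  At mint: go right to fir.
    fir is a leaf — visit fir.
At pear: go right to daisy.
  Visit daisy.
  At daisy: go left to cedar.
    Visit cedar.
    At cedar: go left to moss.
      Visit moss.
      At moss: go left to aster.
        Visit aster.
        At aster: go left to lime.
          Visit lime.
          At lime: go left to plum.
            plum is a leaf — visit plum.
          At lime: go right to rose.
            rose is a leaf — visit rose.
        At aster: go right to ivy.
          ivy is a leaf — visit ivy.
      At moss: no right child.
    At cedar: go right to fern.
      Visit fern.
      At fern: go left to bay.
        Visit bay.
        At bay: go left to poppy.
          poppy is a leaf — visit poppy.
        At bay: no right child.
      At fern: no right child.
  At daisy: go right to ash.
    ash is a leaf — visit ash.
Full pre-order sequence: pear, mint, teak, fir, daisy, cedar, moss, aster, lime, plum, rose, ivy, fern, bay, poppy, ash.

moss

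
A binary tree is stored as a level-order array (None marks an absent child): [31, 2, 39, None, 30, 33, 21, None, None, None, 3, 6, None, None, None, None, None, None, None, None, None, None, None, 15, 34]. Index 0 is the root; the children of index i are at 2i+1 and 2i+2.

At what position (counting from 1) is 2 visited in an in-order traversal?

In-order visits the left subtree, then the node, then the right subtree.
At 31: go left to 2.
  At 2: no left child.
  Visit 2.
  At 2: go right to 30.
    At 30: no left child.
    Visit 30.
    At 30: go right to 3.
      3 is a leaf — visit 3.
Visit 31.
At 31: go right to 39.
  At 39: go left to 33.
    At 33: go left to 6.
      At 6: go left to 15.
        15 is a leaf — visit 15.
      Visit 6.
      At 6: go right to 34.
        34 is a leaf — visit 34.
    Visit 33.
    At 33: no right child.
  Visit 39.
  At 39: go right to 21.
    21 is a leaf — visit 21.
Full in-order sequence: 2, 30, 3, 31, 15, 6, 34, 33, 39, 21.

1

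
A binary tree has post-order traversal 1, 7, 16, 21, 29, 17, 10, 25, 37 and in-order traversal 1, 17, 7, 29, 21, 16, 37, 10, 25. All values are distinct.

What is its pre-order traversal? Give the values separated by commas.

The last element of post-order is the root; it splits in-order into left and right subtrees.
Root 37: left subtree has 6 nodes {1, 17, 7, 29, 21, 16}, right has 2 {10, 25}.
  Root 17: left subtree has 1 node {1}, right has 4 {7, 29, 21, 16}.
    Root 29: left subtree has 1 node {7}, right has 2 {21, 16}.
      Root 21: left subtree has 0 nodes { }, right has 1 {16}.
  Root 25: left subtree has 1 node {10}, right has 0 { }.

37, 17, 1, 29, 7, 21, 16, 25, 10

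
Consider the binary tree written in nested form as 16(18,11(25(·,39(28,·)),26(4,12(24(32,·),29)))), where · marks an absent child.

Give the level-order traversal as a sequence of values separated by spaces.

16 18 11 25 26 39 4 12 28 24 29 32

Level-order visits nodes level by level from the root, left to right within each level.
Level 0: 16
Level 1: 18, 11
Level 2: 25, 26
Level 3: 39, 4, 12
Level 4: 28, 24, 29
Level 5: 32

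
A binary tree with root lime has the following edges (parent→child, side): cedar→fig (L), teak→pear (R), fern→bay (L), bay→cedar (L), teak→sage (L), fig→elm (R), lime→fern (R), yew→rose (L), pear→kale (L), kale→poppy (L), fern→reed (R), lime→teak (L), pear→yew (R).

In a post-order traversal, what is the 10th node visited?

Post-order visits the left subtree, then the right subtree, then the node.
At lime: go left to teak.
  At teak: go left to sage.
    sage is a leaf — visit sage.
  At teak: go right to pear.
    At pear: go left to kale.
      At kale: go left to poppy.
        poppy is a leaf — visit poppy.
      At kale: no right child.
      Visit kale.
    At pear: go right to yew.
      At yew: go left to rose.
        rose is a leaf — visit rose.
      At yew: no right child.
      Visit yew.
    Visit pear.
  Visit teak.
At lime: go right to fern.
  At fern: go left to bay.
    At bay: go left to cedar.
      At cedar: go left to fig.
        At fig: no left child.
        At fig: go right to elm.
          elm is a leaf — visit elm.
        Visit fig.
      At cedar: no right child.
      Visit cedar.
    At bay: no right child.
    Visit bay.
  At fern: go right to reed.
    reed is a leaf — visit reed.
  Visit fern.
Visit lime.
Full post-order sequence: sage, poppy, kale, rose, yew, pear, teak, elm, fig, cedar, bay, reed, fern, lime.

cedar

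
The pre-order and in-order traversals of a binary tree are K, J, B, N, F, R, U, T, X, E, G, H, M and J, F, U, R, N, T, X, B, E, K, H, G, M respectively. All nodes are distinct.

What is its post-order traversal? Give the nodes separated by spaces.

The first element of pre-order is the root; it splits in-order into left and right subtrees.
Root K: left subtree has 9 nodes {J, F, U, R, N, T, X, B, E}, right has 3 {H, G, M}.
  Root J: left subtree has 0 nodes { }, right has 8 {F, U, R, N, T, X, B, E}.
    Root B: left subtree has 6 nodes {F, U, R, N, T, X}, right has 1 {E}.
      Root N: left subtree has 3 nodes {F, U, R}, right has 2 {T, X}.
        Root F: left subtree has 0 nodes { }, right has 2 {U, R}.
          Root R: left subtree has 1 node {U}, right has 0 { }.
        Root T: left subtree has 0 nodes { }, right has 1 {X}.
  Root G: left subtree has 1 node {H}, right has 1 {M}.

U R F X T N E B J H M G K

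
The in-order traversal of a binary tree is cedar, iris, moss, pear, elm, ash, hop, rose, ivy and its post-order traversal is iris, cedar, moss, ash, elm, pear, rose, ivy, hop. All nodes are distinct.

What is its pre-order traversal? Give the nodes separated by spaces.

The last element of post-order is the root; it splits in-order into left and right subtrees.
Root hop: left subtree has 6 nodes {cedar, iris, moss, pear, elm, ash}, right has 2 {rose, ivy}.
  Root pear: left subtree has 3 nodes {cedar, iris, moss}, right has 2 {elm, ash}.
    Root moss: left subtree has 2 nodes {cedar, iris}, right has 0 { }.
      Root cedar: left subtree has 0 nodes { }, right has 1 {iris}.
    Root elm: left subtree has 0 nodes { }, right has 1 {ash}.
  Root ivy: left subtree has 1 node {rose}, right has 0 { }.

hop pear moss cedar iris elm ash ivy rose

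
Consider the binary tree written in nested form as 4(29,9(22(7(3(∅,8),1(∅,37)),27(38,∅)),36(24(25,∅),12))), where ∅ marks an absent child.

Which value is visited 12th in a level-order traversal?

38

Level-order visits nodes level by level from the root, left to right within each level.
Level 0: 4
Level 1: 29, 9
Level 2: 22, 36
Level 3: 7, 27, 24, 12
Level 4: 3, 1, 38, 25
Level 5: 8, 37
Full level-order sequence: 4, 29, 9, 22, 36, 7, 27, 24, 12, 3, 1, 38, 25, 8, 37.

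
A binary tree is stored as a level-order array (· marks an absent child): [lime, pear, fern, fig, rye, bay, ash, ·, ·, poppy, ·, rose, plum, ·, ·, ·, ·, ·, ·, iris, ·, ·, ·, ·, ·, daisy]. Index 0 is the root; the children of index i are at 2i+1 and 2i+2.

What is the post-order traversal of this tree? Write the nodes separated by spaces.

fig iris poppy rye pear rose daisy plum bay ash fern lime

Post-order visits the left subtree, then the right subtree, then the node.
At lime: go left to pear.
  At pear: go left to fig.
    fig is a leaf — visit fig.
  At pear: go right to rye.
    At rye: go left to poppy.
      At poppy: go left to iris.
        iris is a leaf — visit iris.
      At poppy: no right child.
      Visit poppy.
    At rye: no right child.
    Visit rye.
  Visit pear.
At lime: go right to fern.
  At fern: go left to bay.
    At bay: go left to rose.
      rose is a leaf — visit rose.
    At bay: go right to plum.
      At plum: go left to daisy.
        daisy is a leaf — visit daisy.
      At plum: no right child.
      Visit plum.
    Visit bay.
  At fern: go right to ash.
    ash is a leaf — visit ash.
  Visit fern.
Visit lime.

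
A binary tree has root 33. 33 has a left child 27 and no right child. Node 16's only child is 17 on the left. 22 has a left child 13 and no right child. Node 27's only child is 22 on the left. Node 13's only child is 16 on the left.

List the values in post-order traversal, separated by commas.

17, 16, 13, 22, 27, 33

Post-order visits the left subtree, then the right subtree, then the node.
At 33: go left to 27.
  At 27: go left to 22.
    At 22: go left to 13.
      At 13: go left to 16.
        At 16: go left to 17.
          17 is a leaf — visit 17.
        At 16: no right child.
        Visit 16.
      At 13: no right child.
      Visit 13.
    At 22: no right child.
    Visit 22.
  At 27: no right child.
  Visit 27.
At 33: no right child.
Visit 33.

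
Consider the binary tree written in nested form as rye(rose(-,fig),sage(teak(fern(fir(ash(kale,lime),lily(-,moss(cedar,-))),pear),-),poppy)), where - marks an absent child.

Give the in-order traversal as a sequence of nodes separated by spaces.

In-order visits the left subtree, then the node, then the right subtree.
At rye: go left to rose.
  At rose: no left child.
  Visit rose.
  At rose: go right to fig.
    fig is a leaf — visit fig.
Visit rye.
At rye: go right to sage.
  At sage: go left to teak.
    At teak: go left to fern.
      At fern: go left to fir.
        At fir: go left to ash.
          At ash: go left to kale.
            kale is a leaf — visit kale.
          Visit ash.
          At ash: go right to lime.
            lime is a leaf — visit lime.
        Visit fir.
        At fir: go right to lily.
          At lily: no left child.
          Visit lily.
          At lily: go right to moss.
            At moss: go left to cedar.
              cedar is a leaf — visit cedar.
            Visit moss.
            At moss: no right child.
      Visit fern.
      At fern: go right to pear.
        pear is a leaf — visit pear.
    Visit teak.
    At teak: no right child.
  Visit sage.
  At sage: go right to poppy.
    poppy is a leaf — visit poppy.

rose fig rye kale ash lime fir lily cedar moss fern pear teak sage poppy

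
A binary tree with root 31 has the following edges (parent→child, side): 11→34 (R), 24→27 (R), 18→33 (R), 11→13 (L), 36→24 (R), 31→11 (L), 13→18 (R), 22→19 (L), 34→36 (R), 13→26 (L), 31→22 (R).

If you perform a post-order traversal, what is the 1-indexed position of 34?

Post-order visits the left subtree, then the right subtree, then the node.
At 31: go left to 11.
  At 11: go left to 13.
    At 13: go left to 26.
      26 is a leaf — visit 26.
    At 13: go right to 18.
      At 18: no left child.
      At 18: go right to 33.
        33 is a leaf — visit 33.
      Visit 18.
    Visit 13.
  At 11: go right to 34.
    At 34: no left child.
    At 34: go right to 36.
      At 36: no left child.
      At 36: go right to 24.
        At 24: no left child.
        At 24: go right to 27.
          27 is a leaf — visit 27.
        Visit 24.
      Visit 36.
    Visit 34.
  Visit 11.
At 31: go right to 22.
  At 22: go left to 19.
    19 is a leaf — visit 19.
  At 22: no right child.
  Visit 22.
Visit 31.
Full post-order sequence: 26, 33, 18, 13, 27, 24, 36, 34, 11, 19, 22, 31.

8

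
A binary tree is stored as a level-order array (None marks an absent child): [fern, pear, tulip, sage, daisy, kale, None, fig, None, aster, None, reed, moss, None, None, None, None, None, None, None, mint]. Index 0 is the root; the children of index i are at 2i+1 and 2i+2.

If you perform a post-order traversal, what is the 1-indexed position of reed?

7

Post-order visits the left subtree, then the right subtree, then the node.
At fern: go left to pear.
  At pear: go left to sage.
    At sage: go left to fig.
      fig is a leaf — visit fig.
    At sage: no right child.
    Visit sage.
  At pear: go right to daisy.
    At daisy: go left to aster.
      At aster: no left child.
      At aster: go right to mint.
        mint is a leaf — visit mint.
      Visit aster.
    At daisy: no right child.
    Visit daisy.
  Visit pear.
At fern: go right to tulip.
  At tulip: go left to kale.
    At kale: go left to reed.
      reed is a leaf — visit reed.
    At kale: go right to moss.
      moss is a leaf — visit moss.
    Visit kale.
  At tulip: no right child.
  Visit tulip.
Visit fern.
Full post-order sequence: fig, sage, mint, aster, daisy, pear, reed, moss, kale, tulip, fern.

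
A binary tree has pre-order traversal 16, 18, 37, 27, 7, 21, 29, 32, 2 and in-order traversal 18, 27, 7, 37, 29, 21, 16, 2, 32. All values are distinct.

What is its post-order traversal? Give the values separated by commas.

The first element of pre-order is the root; it splits in-order into left and right subtrees.
Root 16: left subtree has 6 nodes {18, 27, 7, 37, 29, 21}, right has 2 {2, 32}.
  Root 18: left subtree has 0 nodes { }, right has 5 {27, 7, 37, 29, 21}.
    Root 37: left subtree has 2 nodes {27, 7}, right has 2 {29, 21}.
      Root 27: left subtree has 0 nodes { }, right has 1 {7}.
      Root 21: left subtree has 1 node {29}, right has 0 { }.
  Root 32: left subtree has 1 node {2}, right has 0 { }.

7, 27, 29, 21, 37, 18, 2, 32, 16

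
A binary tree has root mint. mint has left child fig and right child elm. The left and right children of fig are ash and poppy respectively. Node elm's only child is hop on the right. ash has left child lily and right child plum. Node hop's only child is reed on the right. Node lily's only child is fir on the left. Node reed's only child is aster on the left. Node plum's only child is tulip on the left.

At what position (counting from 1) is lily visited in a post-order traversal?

2

Post-order visits the left subtree, then the right subtree, then the node.
At mint: go left to fig.
  At fig: go left to ash.
    At ash: go left to lily.
      At lily: go left to fir.
        fir is a leaf — visit fir.
      At lily: no right child.
      Visit lily.
    At ash: go right to plum.
      At plum: go left to tulip.
        tulip is a leaf — visit tulip.
      At plum: no right child.
      Visit plum.
    Visit ash.
  At fig: go right to poppy.
    poppy is a leaf — visit poppy.
  Visit fig.
At mint: go right to elm.
  At elm: no left child.
  At elm: go right to hop.
    At hop: no left child.
    At hop: go right to reed.
      At reed: go left to aster.
        aster is a leaf — visit aster.
      At reed: no right child.
      Visit reed.
    Visit hop.
  Visit elm.
Visit mint.
Full post-order sequence: fir, lily, tulip, plum, ash, poppy, fig, aster, reed, hop, elm, mint.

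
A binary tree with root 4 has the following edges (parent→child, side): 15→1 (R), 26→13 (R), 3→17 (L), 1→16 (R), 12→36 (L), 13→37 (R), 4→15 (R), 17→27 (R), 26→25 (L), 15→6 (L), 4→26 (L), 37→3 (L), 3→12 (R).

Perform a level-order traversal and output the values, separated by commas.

4, 26, 15, 25, 13, 6, 1, 37, 16, 3, 17, 12, 27, 36

Level-order visits nodes level by level from the root, left to right within each level.
Level 0: 4
Level 1: 26, 15
Level 2: 25, 13, 6, 1
Level 3: 37, 16
Level 4: 3
Level 5: 17, 12
Level 6: 27, 36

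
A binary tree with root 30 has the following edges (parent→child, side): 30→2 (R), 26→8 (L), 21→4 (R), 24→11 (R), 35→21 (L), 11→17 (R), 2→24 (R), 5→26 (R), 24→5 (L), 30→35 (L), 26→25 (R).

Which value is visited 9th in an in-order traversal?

25

In-order visits the left subtree, then the node, then the right subtree.
At 30: go left to 35.
  At 35: go left to 21.
    At 21: no left child.
    Visit 21.
    At 21: go right to 4.
      4 is a leaf — visit 4.
  Visit 35.
  At 35: no right child.
Visit 30.
At 30: go right to 2.
  At 2: no left child.
  Visit 2.
  At 2: go right to 24.
    At 24: go left to 5.
      At 5: no left child.
      Visit 5.
      At 5: go right to 26.
        At 26: go left to 8.
          8 is a leaf — visit 8.
        Visit 26.
        At 26: go right to 25.
          25 is a leaf — visit 25.
    Visit 24.
    At 24: go right to 11.
      At 11: no left child.
      Visit 11.
      At 11: go right to 17.
        17 is a leaf — visit 17.
Full in-order sequence: 21, 4, 35, 30, 2, 5, 8, 26, 25, 24, 11, 17.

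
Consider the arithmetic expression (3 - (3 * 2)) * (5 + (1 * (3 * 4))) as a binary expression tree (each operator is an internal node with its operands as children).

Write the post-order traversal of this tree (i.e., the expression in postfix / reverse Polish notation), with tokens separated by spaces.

3 3 2 * - 5 1 3 4 * * + *

Post-order on an expression tree gives postfix notation: for each operator, emit left operand, right operand, then the operator.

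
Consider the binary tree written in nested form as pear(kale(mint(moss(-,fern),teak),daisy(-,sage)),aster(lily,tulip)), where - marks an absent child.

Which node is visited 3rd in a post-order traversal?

teak

Post-order visits the left subtree, then the right subtree, then the node.
At pear: go left to kale.
  At kale: go left to mint.
    At mint: go left to moss.
      At moss: no left child.
      At moss: go right to fern.
        fern is a leaf — visit fern.
      Visit moss.
    At mint: go right to teak.
      teak is a leaf — visit teak.
    Visit mint.
  At kale: go right to daisy.
    At daisy: no left child.
    At daisy: go right to sage.
      sage is a leaf — visit sage.
    Visit daisy.
  Visit kale.
At pear: go right to aster.
  At aster: go left to lily.
    lily is a leaf — visit lily.
  At aster: go right to tulip.
    tulip is a leaf — visit tulip.
  Visit aster.
Visit pear.
Full post-order sequence: fern, moss, teak, mint, sage, daisy, kale, lily, tulip, aster, pear.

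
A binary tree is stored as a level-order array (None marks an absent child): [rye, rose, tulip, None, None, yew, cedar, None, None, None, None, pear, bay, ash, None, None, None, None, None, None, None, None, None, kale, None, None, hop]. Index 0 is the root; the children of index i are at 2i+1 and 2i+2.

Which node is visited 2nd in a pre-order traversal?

Pre-order visits the node, then its left subtree, then its right subtree.
Visit rye.
At rye: go left to rose.
  rose is a leaf — visit rose.
At rye: go right to tulip.
  Visit tulip.
  At tulip: go left to yew.
    Visit yew.
    At yew: go left to pear.
      Visit pear.
      At pear: go left to kale.
        kale is a leaf — visit kale.
      At pear: no right child.
    At yew: go right to bay.
      Visit bay.
      At bay: no left child.
      At bay: go right to hop.
        hop is a leaf — visit hop.
  At tulip: go right to cedar.
    Visit cedar.
    At cedar: go left to ash.
      ash is a leaf — visit ash.
    At cedar: no right child.
Full pre-order sequence: rye, rose, tulip, yew, pear, kale, bay, hop, cedar, ash.

rose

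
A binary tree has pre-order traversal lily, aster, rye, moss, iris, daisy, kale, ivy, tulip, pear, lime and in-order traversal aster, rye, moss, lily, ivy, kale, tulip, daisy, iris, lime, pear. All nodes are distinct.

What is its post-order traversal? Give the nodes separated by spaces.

The first element of pre-order is the root; it splits in-order into left and right subtrees.
Root lily: left subtree has 3 nodes {aster, rye, moss}, right has 7 {ivy, kale, tulip, daisy, iris, lime, pear}.
  Root aster: left subtree has 0 nodes { }, right has 2 {rye, moss}.
    Root rye: left subtree has 0 nodes { }, right has 1 {moss}.
  Root iris: left subtree has 4 nodes {ivy, kale, tulip, daisy}, right has 2 {lime, pear}.
    Root daisy: left subtree has 3 nodes {ivy, kale, tulip}, right has 0 { }.
      Root kale: left subtree has 1 node {ivy}, right has 1 {tulip}.
    Root pear: left subtree has 1 node {lime}, right has 0 { }.

moss rye aster ivy tulip kale daisy lime pear iris lily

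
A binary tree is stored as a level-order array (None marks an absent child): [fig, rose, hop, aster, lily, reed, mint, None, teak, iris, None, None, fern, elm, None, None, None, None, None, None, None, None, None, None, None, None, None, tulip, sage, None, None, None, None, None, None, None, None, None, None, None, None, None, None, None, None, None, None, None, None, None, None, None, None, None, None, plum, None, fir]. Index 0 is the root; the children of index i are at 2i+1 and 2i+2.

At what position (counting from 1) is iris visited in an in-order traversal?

In-order visits the left subtree, then the node, then the right subtree.
At fig: go left to rose.
  At rose: go left to aster.
    At aster: no left child.
    Visit aster.
    At aster: go right to teak.
      teak is a leaf — visit teak.
  Visit rose.
  At rose: go right to lily.
    At lily: go left to iris.
      iris is a leaf — visit iris.
    Visit lily.
    At lily: no right child.
Visit fig.
At fig: go right to hop.
  At hop: go left to reed.
    At reed: no left child.
    Visit reed.
    At reed: go right to fern.
      fern is a leaf — visit fern.
  Visit hop.
  At hop: go right to mint.
    At mint: go left to elm.
      At elm: go left to tulip.
        At tulip: go left to plum.
          plum is a leaf — visit plum.
        Visit tulip.
        At tulip: no right child.
      Visit elm.
      At elm: go right to sage.
        At sage: go left to fir.
          fir is a leaf — visit fir.
        Visit sage.
        At sage: no right child.
    Visit mint.
    At mint: no right child.
Full in-order sequence: aster, teak, rose, iris, lily, fig, reed, fern, hop, plum, tulip, elm, fir, sage, mint.

4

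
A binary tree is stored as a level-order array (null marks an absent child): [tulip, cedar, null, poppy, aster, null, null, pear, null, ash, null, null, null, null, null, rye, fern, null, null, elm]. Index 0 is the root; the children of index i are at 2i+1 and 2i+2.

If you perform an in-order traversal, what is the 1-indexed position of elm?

6

In-order visits the left subtree, then the node, then the right subtree.
At tulip: go left to cedar.
  At cedar: go left to poppy.
    At poppy: go left to pear.
      At pear: go left to rye.
        rye is a leaf — visit rye.
      Visit pear.
      At pear: go right to fern.
        fern is a leaf — visit fern.
    Visit poppy.
    At poppy: no right child.
  Visit cedar.
  At cedar: go right to aster.
    At aster: go left to ash.
      At ash: go left to elm.
        elm is a leaf — visit elm.
      Visit ash.
      At ash: no right child.
    Visit aster.
    At aster: no right child.
Visit tulip.
At tulip: no right child.
Full in-order sequence: rye, pear, fern, poppy, cedar, elm, ash, aster, tulip.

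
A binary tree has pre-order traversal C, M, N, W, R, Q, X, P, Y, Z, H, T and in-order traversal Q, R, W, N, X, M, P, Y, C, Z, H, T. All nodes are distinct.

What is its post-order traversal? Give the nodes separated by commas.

Q, R, W, X, N, Y, P, M, T, H, Z, C

The first element of pre-order is the root; it splits in-order into left and right subtrees.
Root C: left subtree has 8 nodes {Q, R, W, N, X, M, P, Y}, right has 3 {Z, H, T}.
  Root M: left subtree has 5 nodes {Q, R, W, N, X}, right has 2 {P, Y}.
    Root N: left subtree has 3 nodes {Q, R, W}, right has 1 {X}.
      Root W: left subtree has 2 nodes {Q, R}, right has 0 { }.
        Root R: left subtree has 1 node {Q}, right has 0 { }.
    Root P: left subtree has 0 nodes { }, right has 1 {Y}.
  Root Z: left subtree has 0 nodes { }, right has 2 {H, T}.
    Root H: left subtree has 0 nodes { }, right has 1 {T}.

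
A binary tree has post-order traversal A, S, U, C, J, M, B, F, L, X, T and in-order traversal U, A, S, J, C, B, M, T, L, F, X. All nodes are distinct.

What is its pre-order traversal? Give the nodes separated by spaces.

The last element of post-order is the root; it splits in-order into left and right subtrees.
Root T: left subtree has 7 nodes {U, A, S, J, C, B, M}, right has 3 {L, F, X}.
  Root B: left subtree has 5 nodes {U, A, S, J, C}, right has 1 {M}.
    Root J: left subtree has 3 nodes {U, A, S}, right has 1 {C}.
      Root U: left subtree has 0 nodes { }, right has 2 {A, S}.
        Root S: left subtree has 1 node {A}, right has 0 { }.
  Root X: left subtree has 2 nodes {L, F}, right has 0 { }.
    Root L: left subtree has 0 nodes { }, right has 1 {F}.

T B J U S A C M X L F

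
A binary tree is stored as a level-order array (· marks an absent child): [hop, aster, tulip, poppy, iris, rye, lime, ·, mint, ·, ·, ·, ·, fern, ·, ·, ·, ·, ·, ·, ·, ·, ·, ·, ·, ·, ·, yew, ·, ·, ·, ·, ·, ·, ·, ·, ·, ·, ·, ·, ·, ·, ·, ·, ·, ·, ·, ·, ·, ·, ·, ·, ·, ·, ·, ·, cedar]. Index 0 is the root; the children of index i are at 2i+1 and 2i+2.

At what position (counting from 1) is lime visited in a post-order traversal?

9

Post-order visits the left subtree, then the right subtree, then the node.
At hop: go left to aster.
  At aster: go left to poppy.
    At poppy: no left child.
    At poppy: go right to mint.
      mint is a leaf — visit mint.
    Visit poppy.
  At aster: go right to iris.
    iris is a leaf — visit iris.
  Visit aster.
At hop: go right to tulip.
  At tulip: go left to rye.
    rye is a leaf — visit rye.
  At tulip: go right to lime.
    At lime: go left to fern.
      At fern: go left to yew.
        At yew: no left child.
        At yew: go right to cedar.
          cedar is a leaf — visit cedar.
        Visit yew.
      At fern: no right child.
      Visit fern.
    At lime: no right child.
    Visit lime.
  Visit tulip.
Visit hop.
Full post-order sequence: mint, poppy, iris, aster, rye, cedar, yew, fern, lime, tulip, hop.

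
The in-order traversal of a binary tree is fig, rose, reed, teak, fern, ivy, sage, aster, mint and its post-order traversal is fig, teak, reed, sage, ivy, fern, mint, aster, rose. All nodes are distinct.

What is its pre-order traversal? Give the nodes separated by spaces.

rose fig aster fern reed teak ivy sage mint

The last element of post-order is the root; it splits in-order into left and right subtrees.
Root rose: left subtree has 1 node {fig}, right has 7 {reed, teak, fern, ivy, sage, aster, mint}.
  Root aster: left subtree has 5 nodes {reed, teak, fern, ivy, sage}, right has 1 {mint}.
    Root fern: left subtree has 2 nodes {reed, teak}, right has 2 {ivy, sage}.
      Root reed: left subtree has 0 nodes { }, right has 1 {teak}.
      Root ivy: left subtree has 0 nodes { }, right has 1 {sage}.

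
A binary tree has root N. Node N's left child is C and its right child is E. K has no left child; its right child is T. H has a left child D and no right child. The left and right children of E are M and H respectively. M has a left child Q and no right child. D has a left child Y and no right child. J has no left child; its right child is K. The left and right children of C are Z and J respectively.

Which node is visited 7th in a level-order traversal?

Level-order visits nodes level by level from the root, left to right within each level.
Level 0: N
Level 1: C, E
Level 2: Z, J, M, H
Level 3: K, Q, D
Level 4: T, Y
Full level-order sequence: N, C, E, Z, J, M, H, K, Q, D, T, Y.

H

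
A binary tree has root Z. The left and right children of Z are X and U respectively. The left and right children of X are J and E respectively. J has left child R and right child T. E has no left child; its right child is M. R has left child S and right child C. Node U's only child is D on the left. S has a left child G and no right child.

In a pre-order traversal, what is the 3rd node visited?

J

Pre-order visits the node, then its left subtree, then its right subtree.
Visit Z.
At Z: go left to X.
  Visit X.
  At X: go left to J.
    Visit J.
    At J: go left to R.
      Visit R.
      At R: go left to S.
        Visit S.
        At S: go left to G.
          G is a leaf — visit G.
        At S: no right child.
      At R: go right to C.
        C is a leaf — visit C.
    At J: go right to T.
      T is a leaf — visit T.
  At X: go right to E.
    Visit E.
    At E: no left child.
    At E: go right to M.
      M is a leaf — visit M.
At Z: go right to U.
  Visit U.
  At U: go left to D.
    D is a leaf — visit D.
  At U: no right child.
Full pre-order sequence: Z, X, J, R, S, G, C, T, E, M, U, D.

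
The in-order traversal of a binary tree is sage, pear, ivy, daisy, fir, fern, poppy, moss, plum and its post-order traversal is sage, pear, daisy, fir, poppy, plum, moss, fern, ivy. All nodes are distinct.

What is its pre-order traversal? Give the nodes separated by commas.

The last element of post-order is the root; it splits in-order into left and right subtrees.
Root ivy: left subtree has 2 nodes {sage, pear}, right has 6 {daisy, fir, fern, poppy, moss, plum}.
  Root pear: left subtree has 1 node {sage}, right has 0 { }.
  Root fern: left subtree has 2 nodes {daisy, fir}, right has 3 {poppy, moss, plum}.
    Root fir: left subtree has 1 node {daisy}, right has 0 { }.
    Root moss: left subtree has 1 node {poppy}, right has 1 {plum}.

ivy, pear, sage, fern, fir, daisy, moss, poppy, plum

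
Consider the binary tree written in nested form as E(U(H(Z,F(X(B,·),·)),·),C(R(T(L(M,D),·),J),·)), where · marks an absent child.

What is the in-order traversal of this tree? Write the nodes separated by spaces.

In-order visits the left subtree, then the node, then the right subtree.
At E: go left to U.
  At U: go left to H.
    At H: go left to Z.
      Z is a leaf — visit Z.
    Visit H.
    At H: go right to F.
      At F: go left to X.
        At X: go left to B.
          B is a leaf — visit B.
        Visit X.
        At X: no right child.
      Visit F.
      At F: no right child.
  Visit U.
  At U: no right child.
Visit E.
At E: go right to C.
  At C: go left to R.
    At R: go left to T.
      At T: go left to L.
        At L: go left to M.
          M is a leaf — visit M.
        Visit L.
        At L: go right to D.
          D is a leaf — visit D.
      Visit T.
      At T: no right child.
    Visit R.
    At R: go right to J.
      J is a leaf — visit J.
  Visit C.
  At C: no right child.

Z H B X F U E M L D T R J C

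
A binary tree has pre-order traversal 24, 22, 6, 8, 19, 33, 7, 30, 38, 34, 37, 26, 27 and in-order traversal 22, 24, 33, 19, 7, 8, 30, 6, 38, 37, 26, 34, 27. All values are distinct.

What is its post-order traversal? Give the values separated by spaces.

22 33 7 19 30 8 26 37 27 34 38 6 24

The first element of pre-order is the root; it splits in-order into left and right subtrees.
Root 24: left subtree has 1 node {22}, right has 11 {33, 19, 7, 8, 30, 6, 38, 37, 26, 34, 27}.
  Root 6: left subtree has 5 nodes {33, 19, 7, 8, 30}, right has 5 {38, 37, 26, 34, 27}.
    Root 8: left subtree has 3 nodes {33, 19, 7}, right has 1 {30}.
      Root 19: left subtree has 1 node {33}, right has 1 {7}.
    Root 38: left subtree has 0 nodes { }, right has 4 {37, 26, 34, 27}.
      Root 34: left subtree has 2 nodes {37, 26}, right has 1 {27}.
        Root 37: left subtree has 0 nodes { }, right has 1 {26}.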